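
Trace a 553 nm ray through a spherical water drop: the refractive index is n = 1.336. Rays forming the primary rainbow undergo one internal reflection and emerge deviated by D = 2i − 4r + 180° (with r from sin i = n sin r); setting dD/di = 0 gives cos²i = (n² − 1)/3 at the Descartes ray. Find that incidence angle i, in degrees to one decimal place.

cos²i = (1.336² − 1)/3 = (1.78490 − 1)/3 = 0.26163.
cos i = 0.51150, so i = 59.236°.

59.2°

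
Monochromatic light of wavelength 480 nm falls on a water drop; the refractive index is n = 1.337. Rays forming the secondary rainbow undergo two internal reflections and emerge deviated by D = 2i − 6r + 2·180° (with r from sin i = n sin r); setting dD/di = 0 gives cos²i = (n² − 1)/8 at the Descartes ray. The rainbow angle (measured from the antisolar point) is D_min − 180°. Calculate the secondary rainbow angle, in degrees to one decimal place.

cos²i = (1.78757 − 1)/8 = 0.09845; i = arccos(0.31376) = 71.714°.
sin r = sin 71.714°/1.337 = 0.71017; r = 45.249°.
D_min = 2·71.714° − 6·45.249° + 360° = 231.934°.
Rainbow angle = D_min − 180° = 51.934°.

51.9°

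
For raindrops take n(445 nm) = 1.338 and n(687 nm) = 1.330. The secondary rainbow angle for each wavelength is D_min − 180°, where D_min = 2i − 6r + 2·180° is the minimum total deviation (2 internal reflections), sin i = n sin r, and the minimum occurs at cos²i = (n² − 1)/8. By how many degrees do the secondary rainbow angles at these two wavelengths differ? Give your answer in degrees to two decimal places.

2.09°

At 445 nm (n = 1.338): cos²i = 0.09878 → i = 71.682°, r = 45.195°, D_min = 232.193°, rainbow angle = 52.193°.
At 687 nm (n = 1.330): cos²i = 0.09611 → i = 71.940°, r = 45.630°, D_min = 230.101°, rainbow angle = 50.101°.
Angular width = |52.193° − 50.101°| = 2.092°.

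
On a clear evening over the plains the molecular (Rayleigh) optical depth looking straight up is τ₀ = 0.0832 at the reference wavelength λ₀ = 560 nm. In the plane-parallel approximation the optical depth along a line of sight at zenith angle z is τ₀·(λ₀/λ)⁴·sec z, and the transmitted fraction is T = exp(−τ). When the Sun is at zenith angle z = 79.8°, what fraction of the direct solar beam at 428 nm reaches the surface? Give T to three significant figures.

0.252

sec 79.8° = 5.6470.
τ = 0.0832 × (560/428)⁴ × 5.6470 = 0.0832 × 2.9307 × 5.6470 = 1.3770.
T = exp(−1.3770) = 0.2523.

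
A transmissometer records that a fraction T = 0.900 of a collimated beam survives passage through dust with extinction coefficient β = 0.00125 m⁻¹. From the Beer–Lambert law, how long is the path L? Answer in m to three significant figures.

Beer–Lambert: T = exp(−βL) ⇒ L = −ln(T)/β = −ln(0.900)/0.00125 = 0.1054/0.00125 = 84.29 m.

84.3 m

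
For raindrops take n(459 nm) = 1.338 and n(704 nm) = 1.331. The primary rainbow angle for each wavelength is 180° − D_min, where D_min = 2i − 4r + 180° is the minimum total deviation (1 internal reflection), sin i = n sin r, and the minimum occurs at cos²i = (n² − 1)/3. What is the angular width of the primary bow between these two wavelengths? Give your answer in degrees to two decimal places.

At 459 nm (n = 1.338): cos²i = 0.26341 → i = 59.120°, r = 39.899°, D_min = 138.643°, rainbow angle = 41.357°.
At 704 nm (n = 1.331): cos²i = 0.25719 → i = 59.527°, r = 40.356°, D_min = 137.630°, rainbow angle = 42.370°.
Angular width = |41.357° − 42.370°| = 1.013°.

1.01°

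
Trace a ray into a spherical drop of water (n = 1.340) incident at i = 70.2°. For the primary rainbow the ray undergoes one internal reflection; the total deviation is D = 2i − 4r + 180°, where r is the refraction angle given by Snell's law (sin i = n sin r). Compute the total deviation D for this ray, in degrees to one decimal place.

sin r = sin 70.2° / 1.340 = 0.9409/1.340 = 0.7021; r = 44.60°.
D = 2·70.2° − 4·44.60° + 180° = 140.40° − 178.40° + 180° = 142.00°.

142.0°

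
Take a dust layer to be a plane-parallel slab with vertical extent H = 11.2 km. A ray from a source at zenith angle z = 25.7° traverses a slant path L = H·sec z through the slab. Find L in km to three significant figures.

sec z = 1/cos 25.7° = 1.1098.
L = 11.2 × 1.1098 = 12.430 km.

12.4 km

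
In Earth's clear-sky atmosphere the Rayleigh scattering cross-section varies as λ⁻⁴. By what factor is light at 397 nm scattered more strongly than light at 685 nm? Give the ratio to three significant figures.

8.86

Rayleigh scattering ∝ λ⁻⁴, so the ratio of coefficients is the inverse fourth power of the wavelength ratio.
σ(397)/σ(685) = (685/397)⁴ = (1.7254)⁴ = 8.863.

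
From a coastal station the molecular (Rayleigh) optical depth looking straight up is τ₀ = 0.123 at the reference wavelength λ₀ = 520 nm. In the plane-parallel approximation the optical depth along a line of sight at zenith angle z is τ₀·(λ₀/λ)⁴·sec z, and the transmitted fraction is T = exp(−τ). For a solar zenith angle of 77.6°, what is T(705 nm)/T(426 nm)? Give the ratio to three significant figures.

3.01

Airmass: sec 77.6° = 4.6569.
τ(705 nm) = 0.123 × (520/705)⁴ × 4.6569 = 0.123 × 0.2960 × 4.6569 = 0.1695.
τ(426 nm) = 0.123 × (520/426)⁴ × 4.6569 = 0.123 × 2.2201 × 4.6569 = 1.2717.
T(705)/T(426) = exp(τ_B − τ_A) = exp(1.1021) = 3.0106.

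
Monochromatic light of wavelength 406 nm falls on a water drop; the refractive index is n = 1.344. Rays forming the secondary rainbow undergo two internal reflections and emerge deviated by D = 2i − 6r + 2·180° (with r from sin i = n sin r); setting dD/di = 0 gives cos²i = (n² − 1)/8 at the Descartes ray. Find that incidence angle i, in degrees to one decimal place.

cos²i = (1.344² − 1)/8 = (1.80634 − 1)/8 = 0.10079.
cos i = 0.31748, so i = 71.490°.

71.5°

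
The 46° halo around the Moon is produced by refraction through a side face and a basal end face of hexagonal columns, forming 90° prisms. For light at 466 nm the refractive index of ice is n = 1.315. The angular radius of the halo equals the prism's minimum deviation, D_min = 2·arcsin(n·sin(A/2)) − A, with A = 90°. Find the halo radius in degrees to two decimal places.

n·sin(A/2) = 1.315 × sin 45° = 1.315 × 0.7071 = 0.9298.
D_min = 2·arcsin(0.9298) − 90° = 2 × 68.411° − 90° = 46.821°.

46.82°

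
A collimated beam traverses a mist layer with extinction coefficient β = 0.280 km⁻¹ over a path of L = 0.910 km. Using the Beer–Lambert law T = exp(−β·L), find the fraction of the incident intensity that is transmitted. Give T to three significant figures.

τ = β·L = 0.280 × 0.910 = 0.2548.
T = exp(−0.2548) = 0.7751.

0.775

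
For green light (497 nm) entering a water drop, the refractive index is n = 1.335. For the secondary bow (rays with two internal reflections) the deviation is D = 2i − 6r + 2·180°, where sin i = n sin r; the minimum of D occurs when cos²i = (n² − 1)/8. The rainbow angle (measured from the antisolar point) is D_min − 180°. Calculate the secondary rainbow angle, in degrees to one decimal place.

cos²i = (1.78222 − 1)/8 = 0.09778; i = arccos(0.31269) = 71.778°.
sin r = sin 71.778°/1.335 = 0.71150; r = 45.357°.
D_min = 2·71.778° − 6·45.357° + 360° = 231.414°.
Rainbow angle = D_min − 180° = 51.414°.

51.4°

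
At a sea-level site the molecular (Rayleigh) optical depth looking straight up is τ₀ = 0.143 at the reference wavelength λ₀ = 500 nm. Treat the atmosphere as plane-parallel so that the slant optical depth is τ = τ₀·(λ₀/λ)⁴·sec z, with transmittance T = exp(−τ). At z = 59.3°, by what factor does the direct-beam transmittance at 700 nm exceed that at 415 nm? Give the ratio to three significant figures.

1.68

Airmass: sec 59.3° = 1.9587.
τ(700 nm) = 0.143 × (500/700)⁴ × 1.9587 = 0.143 × 0.2603 × 1.9587 = 0.0729.
τ(415 nm) = 0.143 × (500/415)⁴ × 1.9587 = 0.143 × 2.1071 × 1.9587 = 0.5902.
T(700)/T(415) = exp(τ_B − τ_A) = exp(0.5173) = 1.6775.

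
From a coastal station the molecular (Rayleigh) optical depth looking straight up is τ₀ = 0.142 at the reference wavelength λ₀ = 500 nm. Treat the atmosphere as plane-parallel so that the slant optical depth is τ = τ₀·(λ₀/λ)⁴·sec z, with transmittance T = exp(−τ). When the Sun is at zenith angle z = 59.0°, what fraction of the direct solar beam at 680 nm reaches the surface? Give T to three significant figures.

sec 59.0° = 1.9416.
τ = 0.142 × (500/680)⁴ × 1.9416 = 0.142 × 0.2923 × 1.9416 = 0.0806.
T = exp(−0.0806) = 0.9226.

0.923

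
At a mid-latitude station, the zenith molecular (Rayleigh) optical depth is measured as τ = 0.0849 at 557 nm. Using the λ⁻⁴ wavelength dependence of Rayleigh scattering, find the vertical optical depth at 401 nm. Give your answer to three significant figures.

0.316

τ(401 nm) = τ(557 nm) × (557/401)⁴ = 0.0849 × (1.3890)⁴ = 0.0849 × 3.7226 = 0.3160.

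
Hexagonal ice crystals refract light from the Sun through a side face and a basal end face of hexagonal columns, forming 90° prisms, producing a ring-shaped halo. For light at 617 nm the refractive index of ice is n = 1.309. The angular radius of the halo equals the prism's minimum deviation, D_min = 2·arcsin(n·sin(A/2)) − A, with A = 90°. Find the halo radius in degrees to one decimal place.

45.5°

n·sin(A/2) = 1.309 × sin 45° = 1.309 × 0.7071 = 0.9256.
D_min = 2·arcsin(0.9256) − 90° = 2 × 67.759° − 90° = 45.519°.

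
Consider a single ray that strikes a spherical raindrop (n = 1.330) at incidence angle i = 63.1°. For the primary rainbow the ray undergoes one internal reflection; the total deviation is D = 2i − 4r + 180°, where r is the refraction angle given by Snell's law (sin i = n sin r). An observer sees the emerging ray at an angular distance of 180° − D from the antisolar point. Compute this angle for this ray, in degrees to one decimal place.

sin r = sin 63.1° / 1.330 = 0.8918/1.330 = 0.6705; r = 42.11°.
D = 2·63.1° − 4·42.11° + 180° = 126.20° − 168.43° + 180° = 137.77°.
Angle from antisolar point = 180° − D = 42.23°.

42.2°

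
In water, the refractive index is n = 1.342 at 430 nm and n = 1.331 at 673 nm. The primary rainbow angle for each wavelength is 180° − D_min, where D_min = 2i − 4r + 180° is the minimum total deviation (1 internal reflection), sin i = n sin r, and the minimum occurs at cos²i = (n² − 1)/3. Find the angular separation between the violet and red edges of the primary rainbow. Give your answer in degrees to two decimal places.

At 430 nm (n = 1.342): cos²i = 0.26699 → i = 58.888°, r = 39.641°, D_min = 139.213°, rainbow angle = 40.787°.
At 673 nm (n = 1.331): cos²i = 0.25719 → i = 59.527°, r = 40.356°, D_min = 137.630°, rainbow angle = 42.370°.
Angular width = |40.787° − 42.370°| = 1.583°.

1.58°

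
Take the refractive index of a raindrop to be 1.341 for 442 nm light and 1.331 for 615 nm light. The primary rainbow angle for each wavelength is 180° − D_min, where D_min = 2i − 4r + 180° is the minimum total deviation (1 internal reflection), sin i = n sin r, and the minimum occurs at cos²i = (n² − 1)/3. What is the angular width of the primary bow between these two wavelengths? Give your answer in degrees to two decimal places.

At 442 nm (n = 1.341): cos²i = 0.26609 → i = 58.946°, r = 39.705°, D_min = 139.071°, rainbow angle = 40.929°.
At 615 nm (n = 1.331): cos²i = 0.25719 → i = 59.527°, r = 40.356°, D_min = 137.630°, rainbow angle = 42.370°.
Angular width = |40.929° − 42.370°| = 1.441°.

1.44°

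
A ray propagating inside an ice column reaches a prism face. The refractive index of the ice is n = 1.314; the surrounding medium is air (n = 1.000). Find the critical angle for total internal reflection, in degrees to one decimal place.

49.6°

sin θ_c = n_air / n = 1.000 / 1.314 = 0.7610.
θ_c = arcsin(0.7610) = 49.56°.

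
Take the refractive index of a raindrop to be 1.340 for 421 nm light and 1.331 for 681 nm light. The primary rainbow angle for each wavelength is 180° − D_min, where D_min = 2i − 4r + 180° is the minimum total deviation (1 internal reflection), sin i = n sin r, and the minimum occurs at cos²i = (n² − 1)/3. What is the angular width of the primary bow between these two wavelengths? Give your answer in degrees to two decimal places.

1.30°

At 421 nm (n = 1.340): cos²i = 0.26520 → i = 59.004°, r = 39.770°, D_min = 138.929°, rainbow angle = 41.071°.
At 681 nm (n = 1.331): cos²i = 0.25719 → i = 59.527°, r = 40.356°, D_min = 137.630°, rainbow angle = 42.370°.
Angular width = |41.071° − 42.370°| = 1.299°.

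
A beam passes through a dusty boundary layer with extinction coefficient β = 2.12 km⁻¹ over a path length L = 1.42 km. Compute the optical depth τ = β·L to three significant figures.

3.01

τ = β·L = 2.12 × 1.42 = 3.0104.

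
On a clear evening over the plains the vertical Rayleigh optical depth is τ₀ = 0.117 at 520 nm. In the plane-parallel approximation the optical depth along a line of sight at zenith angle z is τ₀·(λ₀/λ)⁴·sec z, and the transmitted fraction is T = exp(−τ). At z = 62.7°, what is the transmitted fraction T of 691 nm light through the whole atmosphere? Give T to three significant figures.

sec 62.7° = 2.1803.
τ = 0.117 × (520/691)⁴ × 2.1803 = 0.117 × 0.3207 × 2.1803 = 0.0818.
T = exp(−0.0818) = 0.9214.

0.921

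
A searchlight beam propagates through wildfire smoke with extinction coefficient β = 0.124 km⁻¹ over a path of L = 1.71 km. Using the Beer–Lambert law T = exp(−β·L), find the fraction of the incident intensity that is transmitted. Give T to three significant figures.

τ = β·L = 0.124 × 1.71 = 0.2120.
T = exp(−0.2120) = 0.8089.

0.809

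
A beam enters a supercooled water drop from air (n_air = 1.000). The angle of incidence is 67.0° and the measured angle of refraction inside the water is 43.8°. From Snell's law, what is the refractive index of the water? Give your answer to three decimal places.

n = sin θ_i / sin θ_r = sin 67.0° / sin 43.8° = 0.9205 / 0.6921 = 1.3299.

1.330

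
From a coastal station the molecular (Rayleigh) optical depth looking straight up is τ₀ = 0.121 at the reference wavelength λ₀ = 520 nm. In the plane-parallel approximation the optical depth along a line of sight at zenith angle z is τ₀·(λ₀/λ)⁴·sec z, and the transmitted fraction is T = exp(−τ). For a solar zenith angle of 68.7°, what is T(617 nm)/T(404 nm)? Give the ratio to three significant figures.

Airmass: sec 68.7° = 2.7529.
τ(617 nm) = 0.121 × (520/617)⁴ × 2.7529 = 0.121 × 0.5045 × 2.7529 = 0.1681.
τ(404 nm) = 0.121 × (520/404)⁴ × 2.7529 = 0.121 × 2.7447 × 2.7529 = 0.9143.
T(617)/T(404) = exp(τ_B − τ_A) = exp(0.7462) = 2.1090.

2.11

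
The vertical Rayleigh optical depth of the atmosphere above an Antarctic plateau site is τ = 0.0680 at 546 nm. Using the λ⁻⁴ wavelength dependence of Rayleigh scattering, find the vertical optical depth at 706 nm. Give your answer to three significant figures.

τ(706 nm) = τ(546 nm) × (546/706)⁴ = 0.0680 × (0.7734)⁴ = 0.0680 × 0.3577 = 0.0243.

0.0243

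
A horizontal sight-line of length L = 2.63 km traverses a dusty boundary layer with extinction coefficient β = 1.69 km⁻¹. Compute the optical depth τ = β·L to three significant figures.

τ = β·L = 1.69 × 2.63 = 4.4447.

4.44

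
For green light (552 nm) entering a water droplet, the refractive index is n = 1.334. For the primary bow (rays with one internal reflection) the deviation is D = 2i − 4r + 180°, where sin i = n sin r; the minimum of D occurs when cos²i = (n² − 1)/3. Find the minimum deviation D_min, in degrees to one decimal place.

138.1°

cos²i = (1.77956 − 1)/3 = 0.25985; i = arccos(0.50976) = 59.352°.
sin r = sin 59.352°/1.334 = 0.64492; r = 40.159°.
D_min = 2·59.352° − 4·40.159° + 180° = 138.067°.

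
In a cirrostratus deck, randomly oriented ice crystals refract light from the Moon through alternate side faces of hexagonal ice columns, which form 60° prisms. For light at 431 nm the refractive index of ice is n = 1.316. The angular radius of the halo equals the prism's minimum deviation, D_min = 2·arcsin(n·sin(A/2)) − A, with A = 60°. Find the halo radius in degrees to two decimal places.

n·sin(A/2) = 1.316 × sin 30° = 1.316 × 0.5000 = 0.6580.
D_min = 2·arcsin(0.6580) − 60° = 2 × 41.148° − 60° = 22.295°.

22.30°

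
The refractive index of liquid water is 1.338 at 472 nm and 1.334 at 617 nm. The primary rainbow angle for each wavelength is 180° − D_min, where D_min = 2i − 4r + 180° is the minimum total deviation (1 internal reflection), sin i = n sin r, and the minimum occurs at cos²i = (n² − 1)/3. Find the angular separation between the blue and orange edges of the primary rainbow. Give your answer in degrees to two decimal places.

At 472 nm (n = 1.338): cos²i = 0.26341 → i = 59.120°, r = 39.899°, D_min = 138.643°, rainbow angle = 41.357°.
At 617 nm (n = 1.334): cos²i = 0.25985 → i = 59.352°, r = 40.159°, D_min = 138.067°, rainbow angle = 41.933°.
Angular width = |41.357° − 41.933°| = 0.576°.

0.58°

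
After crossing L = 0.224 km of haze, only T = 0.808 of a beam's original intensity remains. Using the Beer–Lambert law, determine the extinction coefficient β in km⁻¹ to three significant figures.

0.952 km⁻¹

Beer–Lambert: T = exp(−βL) ⇒ β = −ln(T)/L = −ln(0.808)/0.224 = 0.2132/0.224 = 0.9518 km⁻¹.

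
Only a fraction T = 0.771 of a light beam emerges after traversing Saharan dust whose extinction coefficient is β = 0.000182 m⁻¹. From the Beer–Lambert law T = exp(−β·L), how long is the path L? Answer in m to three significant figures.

1430 m

Beer–Lambert: T = exp(−βL) ⇒ L = −ln(T)/β = −ln(0.771)/0.000182 = 0.2601/0.000182 = 1429 m.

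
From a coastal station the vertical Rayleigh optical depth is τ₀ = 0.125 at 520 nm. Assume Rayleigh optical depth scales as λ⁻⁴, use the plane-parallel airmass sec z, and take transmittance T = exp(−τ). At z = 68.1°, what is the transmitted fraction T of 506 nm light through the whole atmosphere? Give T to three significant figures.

0.688

sec 68.1° = 2.6811.
τ = 0.125 × (520/506)⁴ × 2.6811 = 0.125 × 1.1154 × 2.6811 = 0.3738.
T = exp(−0.3738) = 0.6881.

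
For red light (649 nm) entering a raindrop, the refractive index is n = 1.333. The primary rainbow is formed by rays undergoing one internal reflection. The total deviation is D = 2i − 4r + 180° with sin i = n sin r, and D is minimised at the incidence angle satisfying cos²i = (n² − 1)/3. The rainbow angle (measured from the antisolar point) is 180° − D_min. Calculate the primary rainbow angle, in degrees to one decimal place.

cos²i = (1.77689 − 1)/3 = 0.25896; i = arccos(0.50888) = 59.410°.
sin r = sin 59.410°/1.333 = 0.64579; r = 40.225°.
D_min = 2·59.410° − 4·40.225° + 180° = 137.922°.
Rainbow angle = 180° − D_min = 42.078°.

42.1°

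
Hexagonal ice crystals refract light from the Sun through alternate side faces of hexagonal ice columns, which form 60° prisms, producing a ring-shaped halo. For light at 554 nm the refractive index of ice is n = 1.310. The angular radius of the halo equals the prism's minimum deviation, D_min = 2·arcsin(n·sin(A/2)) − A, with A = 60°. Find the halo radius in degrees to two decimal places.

n·sin(A/2) = 1.310 × sin 30° = 1.310 × 0.5000 = 0.6550.
D_min = 2·arcsin(0.6550) − 60° = 2 × 40.920° − 60° = 21.839°.

21.84°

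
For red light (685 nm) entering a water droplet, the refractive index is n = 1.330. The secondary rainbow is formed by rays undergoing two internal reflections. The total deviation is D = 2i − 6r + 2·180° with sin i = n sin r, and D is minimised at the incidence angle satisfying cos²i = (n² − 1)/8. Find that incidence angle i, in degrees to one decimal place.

71.9°

cos²i = (1.330² − 1)/8 = (1.76890 − 1)/8 = 0.09611.
cos i = 0.31002, so i = 71.940°.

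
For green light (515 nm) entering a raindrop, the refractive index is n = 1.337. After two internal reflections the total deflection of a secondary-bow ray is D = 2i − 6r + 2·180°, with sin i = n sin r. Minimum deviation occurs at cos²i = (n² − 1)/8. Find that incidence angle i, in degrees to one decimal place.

71.7°

cos²i = (1.337² − 1)/8 = (1.78757 − 1)/8 = 0.09845.
cos i = 0.31376, so i = 71.714°.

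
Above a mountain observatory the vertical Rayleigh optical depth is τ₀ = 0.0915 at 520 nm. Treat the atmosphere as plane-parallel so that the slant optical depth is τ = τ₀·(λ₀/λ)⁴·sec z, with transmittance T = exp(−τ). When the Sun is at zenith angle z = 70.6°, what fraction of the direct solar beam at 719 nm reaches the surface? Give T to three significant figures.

0.927

sec 70.6° = 3.0106.
τ = 0.0915 × (520/719)⁴ × 3.0106 = 0.0915 × 0.2736 × 3.0106 = 0.0754.
T = exp(−0.0754) = 0.9274.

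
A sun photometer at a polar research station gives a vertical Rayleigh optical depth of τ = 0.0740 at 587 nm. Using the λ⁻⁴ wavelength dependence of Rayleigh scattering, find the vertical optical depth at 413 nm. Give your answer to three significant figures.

τ(413 nm) = τ(587 nm) × (587/413)⁴ = 0.0740 × (1.4213)⁴ = 0.0740 × 4.0809 = 0.3020.

0.302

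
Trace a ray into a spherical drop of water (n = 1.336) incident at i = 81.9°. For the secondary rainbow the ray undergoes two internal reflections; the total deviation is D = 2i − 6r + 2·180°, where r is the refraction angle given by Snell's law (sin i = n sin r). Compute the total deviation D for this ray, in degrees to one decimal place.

236.9°

sin r = sin 81.9° / 1.336 = 0.9900/1.336 = 0.7410; r = 47.82°.
D = 2·81.9° − 6·47.82° + 2·180° = 163.80° − 286.92° + 360° = 236.88°.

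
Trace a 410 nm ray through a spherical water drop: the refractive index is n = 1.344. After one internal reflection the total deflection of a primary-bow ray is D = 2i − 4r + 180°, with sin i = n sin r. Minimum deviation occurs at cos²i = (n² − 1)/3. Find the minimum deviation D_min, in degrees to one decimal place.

139.5°

cos²i = (1.80634 − 1)/3 = 0.26878; i = arccos(0.51844) = 58.772°.
sin r = sin 58.772°/1.344 = 0.63625; r = 39.512°.
D_min = 2·58.772° − 4·39.512° + 180° = 139.495°.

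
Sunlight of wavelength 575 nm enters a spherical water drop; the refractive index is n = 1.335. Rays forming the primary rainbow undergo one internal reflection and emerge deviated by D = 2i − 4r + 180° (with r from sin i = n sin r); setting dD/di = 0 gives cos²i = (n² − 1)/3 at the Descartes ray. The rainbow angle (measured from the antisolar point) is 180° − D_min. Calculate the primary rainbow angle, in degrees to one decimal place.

41.8°

cos²i = (1.78222 − 1)/3 = 0.26074; i = arccos(0.51063) = 59.294°.
sin r = sin 59.294°/1.335 = 0.64405; r = 40.094°.
D_min = 2·59.294° − 4·40.094° + 180° = 138.212°.
Rainbow angle = 180° − D_min = 41.788°.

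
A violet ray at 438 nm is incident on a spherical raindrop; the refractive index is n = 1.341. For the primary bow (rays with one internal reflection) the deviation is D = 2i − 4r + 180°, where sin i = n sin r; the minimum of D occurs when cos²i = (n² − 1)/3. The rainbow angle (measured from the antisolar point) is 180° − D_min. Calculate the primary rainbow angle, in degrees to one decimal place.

40.9°

cos²i = (1.79828 − 1)/3 = 0.26609; i = arccos(0.51584) = 58.946°.
sin r = sin 58.946°/1.341 = 0.63884; r = 39.705°.
D_min = 2·58.946° − 4·39.705° + 180° = 139.071°.
Rainbow angle = 180° − D_min = 40.929°.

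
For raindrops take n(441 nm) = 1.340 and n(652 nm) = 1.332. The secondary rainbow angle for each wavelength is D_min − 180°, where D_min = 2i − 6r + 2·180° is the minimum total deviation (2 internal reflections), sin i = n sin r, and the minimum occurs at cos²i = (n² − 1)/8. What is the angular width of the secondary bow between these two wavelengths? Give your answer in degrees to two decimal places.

2.08°

At 441 nm (n = 1.340): cos²i = 0.09945 → i = 71.618°, r = 45.088°, D_min = 232.709°, rainbow angle = 52.709°.
At 652 nm (n = 1.332): cos²i = 0.09678 → i = 71.875°, r = 45.520°, D_min = 230.628°, rainbow angle = 50.628°.
Angular width = |52.709° − 50.628°| = 2.080°.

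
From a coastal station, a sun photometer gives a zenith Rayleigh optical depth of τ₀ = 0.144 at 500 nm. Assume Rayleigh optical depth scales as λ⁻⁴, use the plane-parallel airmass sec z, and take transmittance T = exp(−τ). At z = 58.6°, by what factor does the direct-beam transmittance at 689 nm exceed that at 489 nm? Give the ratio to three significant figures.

Airmass: sec 58.6° = 1.9194.
τ(689 nm) = 0.144 × (500/689)⁴ × 1.9194 = 0.144 × 0.2773 × 1.9194 = 0.0767.
τ(489 nm) = 0.144 × (500/489)⁴ × 1.9194 = 0.144 × 1.0931 × 1.9194 = 0.3021.
T(689)/T(489) = exp(τ_B − τ_A) = exp(0.2255) = 1.2529.

1.25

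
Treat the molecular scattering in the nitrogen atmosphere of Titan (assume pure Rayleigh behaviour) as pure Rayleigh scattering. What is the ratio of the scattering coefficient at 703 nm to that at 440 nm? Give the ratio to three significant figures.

Rayleigh scattering ∝ λ⁻⁴, so the ratio of coefficients is the inverse fourth power of the wavelength ratio.
σ(703)/σ(440) = (440/703)⁴ = (0.6259)⁴ = 0.1535.

0.153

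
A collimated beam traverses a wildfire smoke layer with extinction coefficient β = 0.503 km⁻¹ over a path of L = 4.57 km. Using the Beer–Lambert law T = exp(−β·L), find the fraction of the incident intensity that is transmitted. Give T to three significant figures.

0.100

τ = β·L = 0.503 × 4.57 = 2.2987.
T = exp(−2.2987) = 0.1004.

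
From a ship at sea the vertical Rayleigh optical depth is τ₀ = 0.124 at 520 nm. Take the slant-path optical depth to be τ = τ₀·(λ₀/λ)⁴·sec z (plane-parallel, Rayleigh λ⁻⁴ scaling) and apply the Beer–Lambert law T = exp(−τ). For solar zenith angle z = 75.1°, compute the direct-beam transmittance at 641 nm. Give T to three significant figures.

0.812

sec 75.1° = 3.8890.
τ = 0.124 × (520/641)⁴ × 3.8890 = 0.124 × 0.4331 × 3.8890 = 0.2089.
T = exp(−0.2089) = 0.8115.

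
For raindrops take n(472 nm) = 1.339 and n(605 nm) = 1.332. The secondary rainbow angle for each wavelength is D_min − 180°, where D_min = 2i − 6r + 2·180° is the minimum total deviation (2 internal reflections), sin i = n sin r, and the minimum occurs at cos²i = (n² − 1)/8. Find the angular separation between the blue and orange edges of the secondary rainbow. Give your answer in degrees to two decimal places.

At 472 nm (n = 1.339): cos²i = 0.09912 → i = 71.650°, r = 45.141°, D_min = 232.451°, rainbow angle = 52.451°.
At 605 nm (n = 1.332): cos²i = 0.09678 → i = 71.875°, r = 45.520°, D_min = 230.628°, rainbow angle = 50.628°.
Angular width = |52.451° − 50.628°| = 1.823°.

1.82°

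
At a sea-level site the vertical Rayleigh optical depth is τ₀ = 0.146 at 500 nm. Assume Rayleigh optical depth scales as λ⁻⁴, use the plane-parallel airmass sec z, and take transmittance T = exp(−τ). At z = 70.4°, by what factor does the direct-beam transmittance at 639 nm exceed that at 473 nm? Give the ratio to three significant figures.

1.46

Airmass: sec 70.4° = 2.9811.
τ(639 nm) = 0.146 × (500/639)⁴ × 2.9811 = 0.146 × 0.3749 × 2.9811 = 0.1632.
τ(473 nm) = 0.146 × (500/473)⁴ × 2.9811 = 0.146 × 1.2486 × 2.9811 = 0.5434.
T(639)/T(473) = exp(τ_B − τ_A) = exp(0.3803) = 1.4627.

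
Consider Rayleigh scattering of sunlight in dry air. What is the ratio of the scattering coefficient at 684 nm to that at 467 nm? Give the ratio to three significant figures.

Rayleigh scattering ∝ λ⁻⁴, so the ratio of coefficients is the inverse fourth power of the wavelength ratio.
σ(684)/σ(467) = (467/684)⁴ = (0.6827)⁴ = 0.2173.

0.217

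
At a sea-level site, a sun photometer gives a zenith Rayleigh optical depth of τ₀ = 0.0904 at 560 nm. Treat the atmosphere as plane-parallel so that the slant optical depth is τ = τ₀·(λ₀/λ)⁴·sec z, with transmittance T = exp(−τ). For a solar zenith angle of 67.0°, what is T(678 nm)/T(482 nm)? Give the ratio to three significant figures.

1.37

Airmass: sec 67.0° = 2.5593.
τ(678 nm) = 0.0904 × (560/678)⁴ × 2.5593 = 0.0904 × 0.4654 × 2.5593 = 0.1077.
τ(482 nm) = 0.0904 × (560/482)⁴ × 2.5593 = 0.0904 × 1.8221 × 2.5593 = 0.4216.
T(678)/T(482) = exp(τ_B − τ_A) = exp(0.3139) = 1.3687.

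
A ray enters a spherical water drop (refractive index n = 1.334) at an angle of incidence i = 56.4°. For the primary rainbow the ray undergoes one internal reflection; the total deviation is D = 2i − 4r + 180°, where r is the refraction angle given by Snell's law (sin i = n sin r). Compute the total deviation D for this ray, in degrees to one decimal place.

sin r = sin 56.4° / 1.334 = 0.8329/1.334 = 0.6244; r = 38.64°.
D = 2·56.4° − 4·38.64° + 180° = 112.80° − 154.55° + 180° = 138.25°.

138.3°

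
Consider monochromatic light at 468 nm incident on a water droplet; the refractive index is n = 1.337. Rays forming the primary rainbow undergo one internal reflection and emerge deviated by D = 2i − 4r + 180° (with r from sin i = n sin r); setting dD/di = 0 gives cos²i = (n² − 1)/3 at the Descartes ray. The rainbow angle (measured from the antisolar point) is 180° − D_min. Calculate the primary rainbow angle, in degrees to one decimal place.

41.5°

cos²i = (1.78757 − 1)/3 = 0.26252; i = arccos(0.51237) = 59.178°.
sin r = sin 59.178°/1.337 = 0.64231; r = 39.964°.
D_min = 2·59.178° − 4·39.964° + 180° = 138.500°.
Rainbow angle = 180° − D_min = 41.500°.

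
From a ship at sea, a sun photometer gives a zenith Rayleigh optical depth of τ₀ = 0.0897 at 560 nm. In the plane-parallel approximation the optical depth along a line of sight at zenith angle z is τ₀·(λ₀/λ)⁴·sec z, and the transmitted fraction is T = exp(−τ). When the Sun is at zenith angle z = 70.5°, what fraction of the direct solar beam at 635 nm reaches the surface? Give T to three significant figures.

sec 70.5° = 2.9957.
τ = 0.0897 × (560/635)⁴ × 2.9957 = 0.0897 × 0.6049 × 2.9957 = 0.1625.
T = exp(−0.1625) = 0.8500.

0.850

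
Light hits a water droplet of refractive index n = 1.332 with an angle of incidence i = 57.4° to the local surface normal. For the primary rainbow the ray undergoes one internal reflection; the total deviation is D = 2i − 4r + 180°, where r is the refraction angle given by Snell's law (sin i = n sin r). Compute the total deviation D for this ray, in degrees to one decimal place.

137.9°

sin r = sin 57.4° / 1.332 = 0.8425/1.332 = 0.6325; r = 39.23°.
D = 2·57.4° − 4·39.23° + 180° = 114.80° − 156.93° + 180° = 137.87°.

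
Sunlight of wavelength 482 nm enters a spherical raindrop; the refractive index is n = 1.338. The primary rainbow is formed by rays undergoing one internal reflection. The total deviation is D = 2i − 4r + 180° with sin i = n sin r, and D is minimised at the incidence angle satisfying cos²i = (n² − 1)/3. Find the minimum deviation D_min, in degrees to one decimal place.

cos²i = (1.79024 − 1)/3 = 0.26341; i = arccos(0.51324) = 59.120°.
sin r = sin 59.120°/1.338 = 0.64144; r = 39.899°.
D_min = 2·59.120° − 4·39.899° + 180° = 138.643°.

138.6°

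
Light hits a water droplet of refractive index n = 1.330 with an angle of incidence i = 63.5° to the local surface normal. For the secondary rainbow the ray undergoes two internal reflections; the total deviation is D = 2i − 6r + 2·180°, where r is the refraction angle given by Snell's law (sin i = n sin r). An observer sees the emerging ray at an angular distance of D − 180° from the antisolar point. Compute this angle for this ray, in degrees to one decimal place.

53.3°

sin r = sin 63.5° / 1.330 = 0.8949/1.330 = 0.6729; r = 42.29°.
D = 2·63.5° − 6·42.29° + 2·180° = 127.00° − 253.74° + 360° = 233.26°.
Angle from antisolar point = D − 180° = 53.26°.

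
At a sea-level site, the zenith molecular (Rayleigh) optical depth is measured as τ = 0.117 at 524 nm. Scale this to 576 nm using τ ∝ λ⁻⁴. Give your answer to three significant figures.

τ(576 nm) = τ(524 nm) × (524/576)⁴ = 0.117 × (0.9097)⁴ = 0.117 × 0.6849 = 0.0801.

0.0801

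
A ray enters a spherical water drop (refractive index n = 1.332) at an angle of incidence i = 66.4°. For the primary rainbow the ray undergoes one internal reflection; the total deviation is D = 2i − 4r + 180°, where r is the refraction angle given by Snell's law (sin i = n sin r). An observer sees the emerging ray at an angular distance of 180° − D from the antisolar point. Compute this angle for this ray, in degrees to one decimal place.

41.1°

sin r = sin 66.4° / 1.332 = 0.9164/1.332 = 0.6880; r = 43.47°.
D = 2·66.4° − 4·43.47° + 180° = 132.80° − 173.88° + 180° = 138.92°.
Angle from antisolar point = 180° − D = 41.08°.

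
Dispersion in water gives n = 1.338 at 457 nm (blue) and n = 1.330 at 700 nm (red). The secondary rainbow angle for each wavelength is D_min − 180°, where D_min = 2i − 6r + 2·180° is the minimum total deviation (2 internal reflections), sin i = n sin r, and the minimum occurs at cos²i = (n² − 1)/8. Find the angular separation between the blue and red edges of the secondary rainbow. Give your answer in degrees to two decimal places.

2.09°

At 457 nm (n = 1.338): cos²i = 0.09878 → i = 71.682°, r = 45.195°, D_min = 232.193°, rainbow angle = 52.193°.
At 700 nm (n = 1.330): cos²i = 0.09611 → i = 71.940°, r = 45.630°, D_min = 230.101°, rainbow angle = 50.101°.
Angular width = |52.193° − 50.101°| = 2.092°.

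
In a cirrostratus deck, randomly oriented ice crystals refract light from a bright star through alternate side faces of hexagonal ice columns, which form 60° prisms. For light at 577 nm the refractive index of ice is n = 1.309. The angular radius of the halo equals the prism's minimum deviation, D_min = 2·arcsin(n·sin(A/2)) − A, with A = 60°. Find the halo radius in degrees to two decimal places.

n·sin(A/2) = 1.309 × sin 30° = 1.309 × 0.5000 = 0.6545.
D_min = 2·arcsin(0.6545) − 60° = 2 × 40.882° − 60° = 21.763°.

21.76°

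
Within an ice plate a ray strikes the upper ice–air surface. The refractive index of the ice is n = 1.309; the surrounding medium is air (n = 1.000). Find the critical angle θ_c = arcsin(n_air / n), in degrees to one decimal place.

sin θ_c = n_air / n = 1.000 / 1.309 = 0.7639.
θ_c = arcsin(0.7639) = 49.81°.

49.8°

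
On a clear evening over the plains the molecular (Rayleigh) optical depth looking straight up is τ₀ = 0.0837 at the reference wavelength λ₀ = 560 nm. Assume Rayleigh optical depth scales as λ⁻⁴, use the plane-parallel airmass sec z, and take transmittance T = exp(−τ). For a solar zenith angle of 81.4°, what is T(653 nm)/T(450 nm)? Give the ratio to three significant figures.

Airmass: sec 81.4° = 6.6874.
τ(653 nm) = 0.0837 × (560/653)⁴ × 6.6874 = 0.0837 × 0.5409 × 6.6874 = 0.3027.
τ(450 nm) = 0.0837 × (560/450)⁴ × 6.6874 = 0.0837 × 2.3983 × 6.6874 = 1.3424.
T(653)/T(450) = exp(τ_B − τ_A) = exp(1.0397) = 2.8282.

2.83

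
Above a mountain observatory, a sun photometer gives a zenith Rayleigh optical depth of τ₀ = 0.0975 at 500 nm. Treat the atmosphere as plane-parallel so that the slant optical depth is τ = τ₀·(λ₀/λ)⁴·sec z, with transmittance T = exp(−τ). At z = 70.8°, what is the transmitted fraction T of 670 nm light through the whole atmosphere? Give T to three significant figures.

sec 70.8° = 3.0407.
τ = 0.0975 × (500/670)⁴ × 3.0407 = 0.0975 × 0.3102 × 3.0407 = 0.0920.
T = exp(−0.0920) = 0.9121.

0.912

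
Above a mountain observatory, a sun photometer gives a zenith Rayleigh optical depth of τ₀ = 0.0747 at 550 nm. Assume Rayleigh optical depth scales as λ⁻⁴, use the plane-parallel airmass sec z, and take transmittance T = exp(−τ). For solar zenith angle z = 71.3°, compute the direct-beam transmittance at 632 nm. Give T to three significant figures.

0.875

sec 71.3° = 3.1190.
τ = 0.0747 × (550/632)⁴ × 3.1190 = 0.0747 × 0.5736 × 3.1190 = 0.1336.
T = exp(−0.1336) = 0.8749.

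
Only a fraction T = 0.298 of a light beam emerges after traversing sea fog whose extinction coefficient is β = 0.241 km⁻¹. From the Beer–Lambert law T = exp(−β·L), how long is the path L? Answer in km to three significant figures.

Beer–Lambert: T = exp(−βL) ⇒ L = −ln(T)/β = −ln(0.298)/0.241 = 1.2107/0.241 = 5.023 km.

5.02 km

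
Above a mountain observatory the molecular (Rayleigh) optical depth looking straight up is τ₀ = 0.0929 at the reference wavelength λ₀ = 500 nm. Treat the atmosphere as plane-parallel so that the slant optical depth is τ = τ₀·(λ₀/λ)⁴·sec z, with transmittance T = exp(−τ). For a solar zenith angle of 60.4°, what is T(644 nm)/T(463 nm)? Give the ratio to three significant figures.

1.21

Airmass: sec 60.4° = 2.0245.
τ(644 nm) = 0.0929 × (500/644)⁴ × 2.0245 = 0.0929 × 0.3634 × 2.0245 = 0.0683.
τ(463 nm) = 0.0929 × (500/463)⁴ × 2.0245 = 0.0929 × 1.3601 × 2.0245 = 0.2558.
T(644)/T(463) = exp(τ_B − τ_A) = exp(0.1875) = 1.2062.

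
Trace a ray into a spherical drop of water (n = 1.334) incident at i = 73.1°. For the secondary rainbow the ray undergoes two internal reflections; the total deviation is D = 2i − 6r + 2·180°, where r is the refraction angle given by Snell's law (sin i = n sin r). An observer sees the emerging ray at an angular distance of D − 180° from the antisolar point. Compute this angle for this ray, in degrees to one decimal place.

51.2°

sin r = sin 73.1° / 1.334 = 0.9568/1.334 = 0.7173; r = 45.83°.
D = 2·73.1° − 6·45.83° + 2·180° = 146.20° − 274.97° + 360° = 231.23°.
Angle from antisolar point = D − 180° = 51.23°.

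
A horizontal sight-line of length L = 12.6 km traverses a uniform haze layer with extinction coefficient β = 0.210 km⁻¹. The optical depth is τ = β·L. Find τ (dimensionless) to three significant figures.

τ = β·L = 0.210 × 12.6 = 2.6460.

2.65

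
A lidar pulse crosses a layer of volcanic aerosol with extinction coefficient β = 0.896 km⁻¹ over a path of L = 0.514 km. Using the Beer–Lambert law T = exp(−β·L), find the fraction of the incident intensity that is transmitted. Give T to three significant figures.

τ = β·L = 0.896 × 0.514 = 0.4605.
T = exp(−0.4605) = 0.6309.

0.631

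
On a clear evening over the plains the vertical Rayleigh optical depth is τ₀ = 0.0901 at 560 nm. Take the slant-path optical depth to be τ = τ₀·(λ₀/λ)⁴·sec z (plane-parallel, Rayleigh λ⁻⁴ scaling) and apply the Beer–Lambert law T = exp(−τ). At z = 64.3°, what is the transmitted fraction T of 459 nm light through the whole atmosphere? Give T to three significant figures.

0.631

sec 64.3° = 2.3060.
τ = 0.0901 × (560/459)⁴ × 2.3060 = 0.0901 × 2.2157 × 2.3060 = 0.4603.
T = exp(−0.4603) = 0.6311.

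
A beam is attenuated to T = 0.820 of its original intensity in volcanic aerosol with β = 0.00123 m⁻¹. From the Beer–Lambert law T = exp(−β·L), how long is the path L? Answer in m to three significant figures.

161 m

Beer–Lambert: T = exp(−βL) ⇒ L = −ln(T)/β = −ln(0.820)/0.00123 = 0.1985/0.00123 = 161.3 m.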